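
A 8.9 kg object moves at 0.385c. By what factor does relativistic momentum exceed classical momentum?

p_rel = γmv, p_class = mv
Ratio = γ = 1/√(1 - 0.385²) = 1.084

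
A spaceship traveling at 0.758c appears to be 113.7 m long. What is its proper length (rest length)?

Contracted length L = 113.7 m
γ = 1/√(1 - 0.758²) = 1.533
L₀ = γL = 1.533 × 113.7 = 174.3 m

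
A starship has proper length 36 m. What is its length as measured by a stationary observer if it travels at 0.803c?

Proper length L₀ = 36 m
γ = 1/√(1 - 0.803²) = 1.6779
L = L₀/γ = 36/1.6779 = 21.46 m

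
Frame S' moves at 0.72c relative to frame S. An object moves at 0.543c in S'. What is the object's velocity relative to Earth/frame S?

u = (u' + v)/(1 + u'v/c²)
Numerator: 0.543 + 0.72 = 1.263
Denominator: 1 + 0.39096 = 1.39096
u = 1.263/1.39096 = 0.9080c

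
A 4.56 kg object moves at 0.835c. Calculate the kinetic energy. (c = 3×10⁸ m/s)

γ = 1/√(1 - 0.835²) = 1.81736
γ - 1 = 0.81736
KE = (γ-1)mc² = 0.81736 × 4.56 × (3×10⁸)² = 3.354×10¹⁷ J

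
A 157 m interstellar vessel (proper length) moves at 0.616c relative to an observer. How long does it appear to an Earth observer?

Proper length L₀ = 157 m
γ = 1/√(1 - 0.616²) = 1.269
L = L₀/γ = 157/1.269 = 123.7 m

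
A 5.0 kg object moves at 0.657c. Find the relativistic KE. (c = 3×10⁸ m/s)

γ = 1/√(1 - 0.657²) = 1.3265
γ - 1 = 0.3265
KE = (γ-1)mc² = 0.3265 × 5.0 × (3×10⁸)² = 1.469×10¹⁷ J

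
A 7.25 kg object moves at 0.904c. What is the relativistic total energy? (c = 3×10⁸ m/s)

γ = 1/√(1 - 0.904²) = 2.339
mc² = 7.25 × (3×10⁸)² = 6.525×10¹⁷ J
E = γmc² = 2.339 × 6.525×10¹⁷ = 1.526×10¹⁸ J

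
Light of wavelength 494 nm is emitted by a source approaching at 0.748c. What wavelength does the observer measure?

β = 0.748
Wavelength Doppler factor = √(0.252/1.748) = √(0.1442) = 0.3797
λ_obs = 494 × 0.3797 = 187.6 nm (blueshift)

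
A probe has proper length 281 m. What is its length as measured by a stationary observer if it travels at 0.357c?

Proper length L₀ = 281 m
γ = 1/√(1 - 0.357²) = 1.0705
L = L₀/γ = 281/1.0705 = 262.5 m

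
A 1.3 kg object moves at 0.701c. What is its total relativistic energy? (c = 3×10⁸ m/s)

γ = 1/√(1 - 0.701²) = 1.4022
mc² = 1.3 × (3×10⁸)² = 1.170×10¹⁷ J
E = γmc² = 1.4022 × 1.170×10¹⁷ = 1.641×10¹⁷ J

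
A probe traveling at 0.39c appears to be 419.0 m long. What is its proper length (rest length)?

Contracted length L = 419.0 m
γ = 1/√(1 - 0.39²) = 1.086
L₀ = γL = 1.086 × 419.0 = 455.0 m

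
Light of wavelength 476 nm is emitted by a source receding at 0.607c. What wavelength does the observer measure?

β = 0.607
Wavelength Doppler factor = √(1.607/0.393) = √(4.089) = 2.022
λ_obs = 476 × 2.022 = 962.5 nm (redshift)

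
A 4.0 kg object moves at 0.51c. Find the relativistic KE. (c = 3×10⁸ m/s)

γ = 1/√(1 - 0.51²) = 1.16255
γ - 1 = 0.16255
KE = (γ-1)mc² = 0.16255 × 4.0 × (3×10⁸)² = 5.852×10¹⁶ J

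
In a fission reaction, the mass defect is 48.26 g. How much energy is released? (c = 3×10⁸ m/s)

Convert mass defect: Δm = 48.26 g = 0.04826 kg
E = Δm·c² = 0.04826 × (3×10⁸)²
= 0.04826 × 9×10¹⁶ = 4.343×10¹⁵ J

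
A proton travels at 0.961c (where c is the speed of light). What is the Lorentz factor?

v/c = 0.961, so (v/c)² = 0.923521
1 - (v/c)² = 0.076479
γ = 1/√(0.076479) = 3.616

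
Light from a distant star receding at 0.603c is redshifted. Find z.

β = 0.603
(1+β)/(1-β) = 1.603/0.397 = 4.038
√(4.038) = 2.009
z = 2.009 - 1 = 1.009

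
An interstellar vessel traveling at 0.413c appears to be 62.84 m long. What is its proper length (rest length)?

Contracted length L = 62.84 m
γ = 1/√(1 - 0.413²) = 1.098
L₀ = γL = 1.098 × 62.84 = 69.00 m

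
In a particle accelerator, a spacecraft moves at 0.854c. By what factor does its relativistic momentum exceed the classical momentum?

p_rel = γmv, p_class = mv
Ratio = γ = 1/√(1 - 0.854²)
= 1/√(0.270684) = 1.922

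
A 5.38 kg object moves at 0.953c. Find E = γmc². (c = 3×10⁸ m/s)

γ = 1/√(1 - 0.953²) = 3.301
mc² = 5.38 × (3×10⁸)² = 4.842×10¹⁷ J
E = γmc² = 3.301 × 4.842×10¹⁷ = 1.598×10¹⁸ J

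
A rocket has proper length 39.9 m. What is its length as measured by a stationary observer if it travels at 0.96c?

Proper length L₀ = 39.9 m
γ = 1/√(1 - 0.96²) = 3.571
L = L₀/γ = 39.9/3.571 = 11.17 m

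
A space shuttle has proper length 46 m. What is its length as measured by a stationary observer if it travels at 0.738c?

Proper length L₀ = 46 m
γ = 1/√(1 - 0.738²) = 1.482
L = L₀/γ = 46/1.482 = 31.04 m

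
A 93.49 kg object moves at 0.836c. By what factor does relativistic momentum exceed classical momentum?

p_rel = γmv, p_class = mv
Ratio = γ = 1/√(1 - 0.836²) = 1.822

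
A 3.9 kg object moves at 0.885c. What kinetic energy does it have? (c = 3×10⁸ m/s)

γ = 1/√(1 - 0.885²) = 2.148
γ - 1 = 1.148
KE = (γ-1)mc² = 1.148 × 3.9 × (3×10⁸)² = 4.029×10¹⁷ J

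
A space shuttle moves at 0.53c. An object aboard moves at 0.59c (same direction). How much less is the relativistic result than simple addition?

Classical: u' + v = 0.59 + 0.53 = 1.12c
Relativistic: u = (0.59 + 0.53)/(1 + 0.3127) = 1.12/1.3127 = 0.8532c
Difference: 1.12 - 0.8532 = 0.2668c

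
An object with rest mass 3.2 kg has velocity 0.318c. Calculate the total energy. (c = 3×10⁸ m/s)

γ = 1/√(1 - 0.318²) = 1.055
mc² = 3.2 × (3×10⁸)² = 2.880×10¹⁷ J
E = γmc² = 1.055 × 2.880×10¹⁷ = 3.038×10¹⁷ J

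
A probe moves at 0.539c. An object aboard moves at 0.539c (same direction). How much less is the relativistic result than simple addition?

Classical: u' + v = 0.539 + 0.539 = 1.078c
Relativistic: u = (0.539 + 0.539)/(1 + 0.290521) = 1.078/1.290521 = 0.8353c
Difference: 1.078 - 0.8353 = 0.2427c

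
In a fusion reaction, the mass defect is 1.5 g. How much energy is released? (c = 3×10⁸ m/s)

Convert mass defect: Δm = 1.5 g = 0.0015 kg
E = Δm·c² = 0.0015 × (3×10⁸)²
= 0.0015 × 9×10¹⁶ = 1.350×10¹⁴ J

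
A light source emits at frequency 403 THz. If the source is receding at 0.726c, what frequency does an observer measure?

β = v/c = 0.726
(1-β)/(1+β) = 0.274/1.726 = 0.1587
Doppler factor = √(0.1587) = 0.3984
f_obs = 403 × 0.3984 = 160.6 THz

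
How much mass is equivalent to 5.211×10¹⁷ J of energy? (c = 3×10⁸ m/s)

From E = mc², we get m = E/c²
c² = (3×10⁸)² = 9×10¹⁶ m²/s²
m = 5.211×10¹⁷ / 9×10¹⁶ = 5.790 kg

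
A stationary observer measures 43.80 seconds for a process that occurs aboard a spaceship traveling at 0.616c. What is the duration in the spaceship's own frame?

Dilated time Δt = 43.80 seconds
γ = 1/√(1 - 0.616²) = 1.2694
Δt₀ = Δt/γ = 43.80/1.2694 = 34.50 seconds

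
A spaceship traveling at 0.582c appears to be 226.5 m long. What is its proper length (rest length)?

Contracted length L = 226.5 m
γ = 1/√(1 - 0.582²) = 1.2297
L₀ = γL = 1.2297 × 226.5 = 278.5 m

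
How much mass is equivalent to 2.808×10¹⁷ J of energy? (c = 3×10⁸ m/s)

From E = mc², we get m = E/c²
c² = (3×10⁸)² = 9×10¹⁶ m²/s²
m = 2.808×10¹⁷ / 9×10¹⁶ = 3.120 kg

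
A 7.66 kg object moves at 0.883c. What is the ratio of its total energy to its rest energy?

E = γmc², E₀ = mc²
E/E₀ = γ = 1/√(1 - 0.883²) = 2.131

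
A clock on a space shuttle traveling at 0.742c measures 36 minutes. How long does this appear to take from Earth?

Proper time Δt₀ = 36 minutes
γ = 1/√(1 - 0.742²) = 1.4916
Δt = γΔt₀ = 1.4916 × 36 = 53.70 minutes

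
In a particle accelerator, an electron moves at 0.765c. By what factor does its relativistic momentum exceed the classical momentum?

p_rel = γmv, p_class = mv
Ratio = γ = 1/√(1 - 0.765²)
= 1/√(0.414775) = 1.553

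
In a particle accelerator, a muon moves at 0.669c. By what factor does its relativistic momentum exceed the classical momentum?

p_rel = γmv, p_class = mv
Ratio = γ = 1/√(1 - 0.669²)
= 1/√(0.552439) = 1.345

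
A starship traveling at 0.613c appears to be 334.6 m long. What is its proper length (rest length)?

Contracted length L = 334.6 m
γ = 1/√(1 - 0.613²) = 1.2657
L₀ = γL = 1.2657 × 334.6 = 423.5 m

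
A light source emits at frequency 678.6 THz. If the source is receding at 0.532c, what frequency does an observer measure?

β = v/c = 0.532
(1-β)/(1+β) = 0.468/1.532 = 0.3055
Doppler factor = √(0.3055) = 0.5527
f_obs = 678.6 × 0.5527 = 375.1 THz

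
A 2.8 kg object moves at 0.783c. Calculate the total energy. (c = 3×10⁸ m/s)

γ = 1/√(1 - 0.783²) = 1.6077
mc² = 2.8 × (3×10⁸)² = 2.520×10¹⁷ J
E = γmc² = 1.6077 × 2.520×10¹⁷ = 4.051×10¹⁷ J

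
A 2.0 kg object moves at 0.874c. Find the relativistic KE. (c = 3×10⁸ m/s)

γ = 1/√(1 - 0.874²) = 2.058
γ - 1 = 1.058
KE = (γ-1)mc² = 1.058 × 2.0 × (3×10⁸)² = 1.904×10¹⁷ J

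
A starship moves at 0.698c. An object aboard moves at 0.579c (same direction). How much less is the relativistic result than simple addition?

Classical: u' + v = 0.579 + 0.698 = 1.277c
Relativistic: u = (0.579 + 0.698)/(1 + 0.404142) = 1.277/1.404142 = 0.9095c
Difference: 1.277 - 0.9095 = 0.3675c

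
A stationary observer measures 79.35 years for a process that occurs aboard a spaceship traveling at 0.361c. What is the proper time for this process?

Dilated time Δt = 79.35 years
γ = 1/√(1 - 0.361²) = 1.0723
Δt₀ = Δt/γ = 79.35/1.0723 = 74.00 years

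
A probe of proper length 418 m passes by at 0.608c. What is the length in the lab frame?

Proper length L₀ = 418 m
γ = 1/√(1 - 0.608²) = 1.2595
L = L₀/γ = 418/1.2595 = 331.9 m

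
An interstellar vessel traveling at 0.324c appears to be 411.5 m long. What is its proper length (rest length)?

Contracted length L = 411.5 m
γ = 1/√(1 - 0.324²) = 1.057
L₀ = γL = 1.057 × 411.5 = 435.0 m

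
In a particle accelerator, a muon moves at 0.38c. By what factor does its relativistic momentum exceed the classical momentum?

p_rel = γmv, p_class = mv
Ratio = γ = 1/√(1 - 0.38²)
= 1/√(0.8556) = 1.081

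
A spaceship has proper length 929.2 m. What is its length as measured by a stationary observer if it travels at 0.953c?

Proper length L₀ = 929.2 m
γ = 1/√(1 - 0.953²) = 3.301
L = L₀/γ = 929.2/3.301 = 281.5 m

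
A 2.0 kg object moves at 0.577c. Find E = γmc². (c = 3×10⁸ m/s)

γ = 1/√(1 - 0.577²) = 1.2244
mc² = 2.0 × (3×10⁸)² = 1.800×10¹⁷ J
E = γmc² = 1.2244 × 1.800×10¹⁷ = 2.204×10¹⁷ J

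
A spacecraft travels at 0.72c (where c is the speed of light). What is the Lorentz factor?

v/c = 0.72, so (v/c)² = 0.5184
1 - (v/c)² = 0.4816
γ = 1/√(0.4816) = 1.441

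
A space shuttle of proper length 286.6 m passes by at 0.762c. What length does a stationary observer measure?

Proper length L₀ = 286.6 m
γ = 1/√(1 - 0.762²) = 1.544
L = L₀/γ = 286.6/1.544 = 185.6 m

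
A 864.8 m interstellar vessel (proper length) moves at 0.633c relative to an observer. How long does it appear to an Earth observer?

Proper length L₀ = 864.8 m
γ = 1/√(1 - 0.633²) = 1.2917
L = L₀/γ = 864.8/1.2917 = 669.5 m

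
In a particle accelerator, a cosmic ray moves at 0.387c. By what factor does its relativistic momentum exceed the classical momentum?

p_rel = γmv, p_class = mv
Ratio = γ = 1/√(1 - 0.387²)
= 1/√(0.850231) = 1.085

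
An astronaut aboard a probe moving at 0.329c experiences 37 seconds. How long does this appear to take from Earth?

Proper time Δt₀ = 37 seconds
γ = 1/√(1 - 0.329²) = 1.059
Δt = γΔt₀ = 1.059 × 37 = 39.18 seconds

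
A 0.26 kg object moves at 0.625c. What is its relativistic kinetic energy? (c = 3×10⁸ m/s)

γ = 1/√(1 - 0.625²) = 1.28103
γ - 1 = 0.28103
KE = (γ-1)mc² = 0.28103 × 0.26 × (3×10⁸)² = 6.576×10¹⁵ J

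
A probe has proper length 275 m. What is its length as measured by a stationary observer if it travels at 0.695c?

Proper length L₀ = 275 m
γ = 1/√(1 - 0.695²) = 1.391
L = L₀/γ = 275/1.391 = 197.7 m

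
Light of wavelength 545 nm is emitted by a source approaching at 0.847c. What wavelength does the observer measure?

β = 0.847
Wavelength Doppler factor = √(0.153/1.847) = √(0.08284) = 0.2878
λ_obs = 545 × 0.2878 = 156.9 nm (blueshift)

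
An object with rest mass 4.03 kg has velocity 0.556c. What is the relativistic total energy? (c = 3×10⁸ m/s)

γ = 1/√(1 - 0.556²) = 1.2031
mc² = 4.03 × (3×10⁸)² = 3.627×10¹⁷ J
E = γmc² = 1.2031 × 3.627×10¹⁷ = 4.364×10¹⁷ J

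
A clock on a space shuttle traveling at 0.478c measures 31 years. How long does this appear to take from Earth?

Proper time Δt₀ = 31 years
γ = 1/√(1 - 0.478²) = 1.1385
Δt = γΔt₀ = 1.1385 × 31 = 35.29 years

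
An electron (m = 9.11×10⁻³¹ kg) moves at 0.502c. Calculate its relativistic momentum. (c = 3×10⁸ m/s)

γ = 1/√(1 - 0.502²) = 1.156
v = 0.502 × 3×10⁸ = 1.506×10⁸ m/s
p = γmv = 1.156 × 9.11×10⁻³¹ × 1.506×10⁸ = 1.586×10⁻²² kg·m/s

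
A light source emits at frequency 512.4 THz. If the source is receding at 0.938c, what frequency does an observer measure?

β = v/c = 0.938
(1-β)/(1+β) = 0.062/1.938 = 0.03199
Doppler factor = √(0.03199) = 0.17886
f_obs = 512.4 × 0.17886 = 91.65 THz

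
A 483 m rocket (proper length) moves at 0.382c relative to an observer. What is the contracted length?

Proper length L₀ = 483 m
γ = 1/√(1 - 0.382²) = 1.082
L = L₀/γ = 483/1.082 = 446.4 m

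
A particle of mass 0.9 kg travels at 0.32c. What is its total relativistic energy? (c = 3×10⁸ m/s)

γ = 1/√(1 - 0.32²) = 1.0555
mc² = 0.9 × (3×10⁸)² = 8.100×10¹⁶ J
E = γmc² = 1.0555 × 8.100×10¹⁶ = 8.550×10¹⁶ J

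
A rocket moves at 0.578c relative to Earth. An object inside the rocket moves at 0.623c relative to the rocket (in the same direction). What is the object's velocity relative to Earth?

u = (u' + v)/(1 + u'v/c²)
Numerator: 0.623 + 0.578 = 1.201
Denominator: 1 + 0.360094 = 1.360094
u = 1.201/1.360094 = 0.8830c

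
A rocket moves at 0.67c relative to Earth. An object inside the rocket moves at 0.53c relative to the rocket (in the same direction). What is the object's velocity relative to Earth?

u = (u' + v)/(1 + u'v/c²)
Numerator: 0.53 + 0.67 = 1.2
Denominator: 1 + 0.3551 = 1.3551
u = 1.2/1.3551 = 0.8855c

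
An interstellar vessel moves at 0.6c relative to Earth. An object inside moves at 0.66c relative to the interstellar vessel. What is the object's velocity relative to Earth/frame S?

u = (u' + v)/(1 + u'v/c²)
Numerator: 0.66 + 0.6 = 1.26
Denominator: 1 + 0.396 = 1.396
u = 1.26/1.396 = 0.9026c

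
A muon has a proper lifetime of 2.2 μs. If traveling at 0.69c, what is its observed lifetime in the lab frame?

Proper lifetime τ₀ = 2.2 μs
γ = 1/√(1 - 0.69²) = 1.38158
τ = γτ₀ = 1.38158 × 2.2 μs = 3.039 μs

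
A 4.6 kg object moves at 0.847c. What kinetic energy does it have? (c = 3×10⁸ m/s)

γ = 1/√(1 - 0.847²) = 1.8811
γ - 1 = 0.8811
KE = (γ-1)mc² = 0.8811 × 4.6 × (3×10⁸)² = 3.648×10¹⁷ J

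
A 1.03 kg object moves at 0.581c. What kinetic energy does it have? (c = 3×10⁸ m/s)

γ = 1/√(1 - 0.581²) = 1.22865
γ - 1 = 0.22865
KE = (γ-1)mc² = 0.22865 × 1.03 × (3×10⁸)² = 2.120×10¹⁶ J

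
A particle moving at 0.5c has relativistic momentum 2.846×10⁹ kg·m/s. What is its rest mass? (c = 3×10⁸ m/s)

γ = 1/√(1 - 0.5²) = 1.155
v = 0.5 × 3×10⁸ = 1.500×10⁸ m/s
m = p/(γv) = 2.846×10⁹/(1.155 × 1.500×10⁸) = 16.43 kg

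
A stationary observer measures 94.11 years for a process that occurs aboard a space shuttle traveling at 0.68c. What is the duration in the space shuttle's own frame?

Dilated time Δt = 94.11 years
γ = 1/√(1 - 0.68²) = 1.364
Δt₀ = Δt/γ = 94.11/1.364 = 69.00 years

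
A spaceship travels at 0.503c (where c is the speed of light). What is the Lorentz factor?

v/c = 0.503, so (v/c)² = 0.253009
1 - (v/c)² = 0.746991
γ = 1/√(0.746991) = 1.157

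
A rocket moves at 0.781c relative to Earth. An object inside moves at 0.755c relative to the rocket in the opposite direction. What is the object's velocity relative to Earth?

Object's velocity in rocket frame is u' = -0.755c
u = (u' + v)/(1 + u'v/c²) = (v - 0.755)/(1 - 0.755·v/c²)
Numerator: 0.781 - 0.755 = 0.026
Denominator: 1 - 0.589655 = 0.410345
u = 0.026/0.410345 = 0.06336c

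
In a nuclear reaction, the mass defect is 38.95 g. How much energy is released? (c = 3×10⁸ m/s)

Convert mass defect: Δm = 38.95 g = 0.03895 kg
E = Δm·c² = 0.03895 × (3×10⁸)²
= 0.03895 × 9×10¹⁶ = 3.506×10¹⁵ J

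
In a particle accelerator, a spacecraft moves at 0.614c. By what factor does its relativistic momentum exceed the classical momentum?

p_rel = γmv, p_class = mv
Ratio = γ = 1/√(1 - 0.614²)
= 1/√(0.623004) = 1.267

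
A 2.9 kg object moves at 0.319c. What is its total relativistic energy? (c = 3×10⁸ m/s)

γ = 1/√(1 - 0.319²) = 1.055
mc² = 2.9 × (3×10⁸)² = 2.610×10¹⁷ J
E = γmc² = 1.055 × 2.610×10¹⁷ = 2.754×10¹⁷ J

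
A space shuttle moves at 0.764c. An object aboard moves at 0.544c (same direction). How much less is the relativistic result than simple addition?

Classical: u' + v = 0.544 + 0.764 = 1.308c
Relativistic: u = (0.544 + 0.764)/(1 + 0.415616) = 1.308/1.415616 = 0.9240c
Difference: 1.308 - 0.9240 = 0.3840c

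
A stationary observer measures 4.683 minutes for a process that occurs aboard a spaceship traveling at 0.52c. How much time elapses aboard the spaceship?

Dilated time Δt = 4.683 minutes
γ = 1/√(1 - 0.52²) = 1.1707
Δt₀ = Δt/γ = 4.683/1.1707 = 4.000 minutes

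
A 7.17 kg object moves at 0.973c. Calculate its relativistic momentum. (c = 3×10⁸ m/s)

γ = 1/√(1 - 0.973²) = 4.3327
v = 0.973 × 3×10⁸ = 2.919×10⁸ m/s
p = γmv = 4.3327 × 7.17 × 2.919×10⁸ = 9.068×10⁹ kg·m/s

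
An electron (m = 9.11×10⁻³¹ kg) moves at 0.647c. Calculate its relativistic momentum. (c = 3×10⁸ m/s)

γ = 1/√(1 - 0.647²) = 1.3115
v = 0.647 × 3×10⁸ = 1.941×10⁸ m/s
p = γmv = 1.3115 × 9.11×10⁻³¹ × 1.941×10⁸ = 2.319×10⁻²² kg·m/s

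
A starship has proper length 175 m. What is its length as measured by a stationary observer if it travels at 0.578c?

Proper length L₀ = 175 m
γ = 1/√(1 - 0.578²) = 1.2254
L = L₀/γ = 175/1.2254 = 142.8 m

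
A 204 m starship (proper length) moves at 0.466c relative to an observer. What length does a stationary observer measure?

Proper length L₀ = 204 m
γ = 1/√(1 - 0.466²) = 1.130
L = L₀/γ = 204/1.130 = 180.5 m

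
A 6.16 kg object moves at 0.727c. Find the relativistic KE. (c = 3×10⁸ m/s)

γ = 1/√(1 - 0.727²) = 1.4564
γ - 1 = 0.4564
KE = (γ-1)mc² = 0.4564 × 6.16 × (3×10⁸)² = 2.530×10¹⁷ J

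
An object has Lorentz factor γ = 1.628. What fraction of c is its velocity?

From γ = 1/√(1 - v²/c²):
1/γ² = 1/1.628² = 0.3773
v²/c² = 1 - 0.3773 = 0.6227
v/c = √(0.6227) = 0.7891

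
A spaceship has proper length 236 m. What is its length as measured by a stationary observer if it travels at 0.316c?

Proper length L₀ = 236 m
γ = 1/√(1 - 0.316²) = 1.054
L = L₀/γ = 236/1.054 = 223.9 m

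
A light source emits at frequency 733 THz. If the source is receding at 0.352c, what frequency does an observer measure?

β = v/c = 0.352
(1-β)/(1+β) = 0.648/1.352 = 0.4793
Doppler factor = √(0.4793) = 0.6923
f_obs = 733 × 0.6923 = 507.5 THz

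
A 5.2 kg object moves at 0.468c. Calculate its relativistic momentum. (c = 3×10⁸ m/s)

γ = 1/√(1 - 0.468²) = 1.13157
v = 0.468 × 3×10⁸ = 1.404×10⁸ m/s
p = γmv = 1.13157 × 5.2 × 1.404×10⁸ = 8.261×10⁸ kg·m/s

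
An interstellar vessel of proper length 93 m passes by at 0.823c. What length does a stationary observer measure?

Proper length L₀ = 93 m
γ = 1/√(1 - 0.823²) = 1.7604
L = L₀/γ = 93/1.7604 = 52.83 m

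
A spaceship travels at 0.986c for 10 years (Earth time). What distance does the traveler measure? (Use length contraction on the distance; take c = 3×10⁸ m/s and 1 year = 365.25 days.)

Earth distance: d = v × t = 0.986c × 10 yr = 9.335×10¹⁶ m
γ = 5.997
d' = d/γ = 9.335×10¹⁶/5.997 = 1.557×10¹⁶ m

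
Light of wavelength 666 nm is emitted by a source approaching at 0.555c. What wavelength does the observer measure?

β = 0.555
Wavelength Doppler factor = √(0.445/1.555) = √(0.2862) = 0.5350
λ_obs = 666 × 0.5350 = 356.3 nm (blueshift)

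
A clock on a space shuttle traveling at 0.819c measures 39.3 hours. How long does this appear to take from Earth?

Proper time Δt₀ = 39.3 hours
γ = 1/√(1 - 0.819²) = 1.7428
Δt = γΔt₀ = 1.7428 × 39.3 = 68.49 hours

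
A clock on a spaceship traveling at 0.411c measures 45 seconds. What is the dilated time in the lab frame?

Proper time Δt₀ = 45 seconds
γ = 1/√(1 - 0.411²) = 1.0969
Δt = γΔt₀ = 1.0969 × 45 = 49.36 seconds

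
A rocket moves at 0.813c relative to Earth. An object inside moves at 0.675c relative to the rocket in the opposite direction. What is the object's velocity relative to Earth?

Object's velocity in rocket frame is u' = -0.675c
u = (u' + v)/(1 + u'v/c²) = (v - 0.675)/(1 - 0.675·v/c²)
Numerator: 0.813 - 0.675 = 0.138
Denominator: 1 - 0.548775 = 0.451225
u = 0.138/0.451225 = 0.3058c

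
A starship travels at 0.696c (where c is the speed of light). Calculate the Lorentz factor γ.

v/c = 0.696, so (v/c)² = 0.484416
1 - (v/c)² = 0.515584
γ = 1/√(0.515584) = 1.393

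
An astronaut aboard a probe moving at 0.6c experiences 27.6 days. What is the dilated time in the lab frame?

Proper time Δt₀ = 27.6 days
γ = 1/√(1 - 0.6²) = 1.250
Δt = γΔt₀ = 1.250 × 27.6 = 34.50 days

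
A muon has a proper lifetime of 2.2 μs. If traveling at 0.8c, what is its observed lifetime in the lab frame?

Proper lifetime τ₀ = 2.2 μs
γ = 1/√(1 - 0.8²) = 1.667
τ = γτ₀ = 1.667 × 2.2 μs = 3.667 μs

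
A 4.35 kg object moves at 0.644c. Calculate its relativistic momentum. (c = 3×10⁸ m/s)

γ = 1/√(1 - 0.644²) = 1.3071
v = 0.644 × 3×10⁸ = 1.932×10⁸ m/s
p = γmv = 1.3071 × 4.35 × 1.932×10⁸ = 1.099×10⁹ kg·m/s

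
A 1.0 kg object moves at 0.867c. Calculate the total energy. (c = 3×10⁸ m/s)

γ = 1/√(1 - 0.867²) = 2.007
mc² = 1.0 × (3×10⁸)² = 9.000×10¹⁶ J
E = γmc² = 2.007 × 9.000×10¹⁶ = 1.806×10¹⁷ J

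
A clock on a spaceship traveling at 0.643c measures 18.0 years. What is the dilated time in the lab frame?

Proper time Δt₀ = 18.0 years
γ = 1/√(1 - 0.643²) = 1.3057
Δt = γΔt₀ = 1.3057 × 18.0 = 23.50 years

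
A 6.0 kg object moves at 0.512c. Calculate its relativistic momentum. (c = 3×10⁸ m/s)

γ = 1/√(1 - 0.512²) = 1.164
v = 0.512 × 3×10⁸ = 1.536×10⁸ m/s
p = γmv = 1.164 × 6.0 × 1.536×10⁸ = 1.073×10⁹ kg·m/s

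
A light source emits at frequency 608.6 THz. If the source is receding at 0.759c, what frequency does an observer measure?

β = v/c = 0.759
(1-β)/(1+β) = 0.241/1.759 = 0.13701
Doppler factor = √(0.13701) = 0.37015
f_obs = 608.6 × 0.37015 = 225.3 THz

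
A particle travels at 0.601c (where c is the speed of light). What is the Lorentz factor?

v/c = 0.601, so (v/c)² = 0.361201
1 - (v/c)² = 0.638799
γ = 1/√(0.638799) = 1.251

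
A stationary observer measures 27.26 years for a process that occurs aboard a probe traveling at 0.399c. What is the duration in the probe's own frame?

Dilated time Δt = 27.26 years
γ = 1/√(1 - 0.399²) = 1.0906
Δt₀ = Δt/γ = 27.26/1.0906 = 25.00 years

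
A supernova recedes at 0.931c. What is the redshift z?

β = 0.931
(1+β)/(1-β) = 1.931/0.069 = 27.986
√(27.986) = 5.290
z = 5.290 - 1 = 4.290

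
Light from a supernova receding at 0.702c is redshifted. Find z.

β = 0.702
(1+β)/(1-β) = 1.702/0.298 = 5.711
√(5.711) = 2.390
z = 2.390 - 1 = 1.390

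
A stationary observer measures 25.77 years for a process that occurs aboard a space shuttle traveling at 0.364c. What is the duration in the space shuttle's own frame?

Dilated time Δt = 25.77 years
γ = 1/√(1 - 0.364²) = 1.0737
Δt₀ = Δt/γ = 25.77/1.0737 = 24.00 years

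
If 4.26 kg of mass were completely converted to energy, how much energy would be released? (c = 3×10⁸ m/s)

Using E = mc²:
c² = (3×10⁸)² = 9×10¹⁶ m²/s²
E = 4.26 × 9×10¹⁶ = 3.834×10¹⁷ J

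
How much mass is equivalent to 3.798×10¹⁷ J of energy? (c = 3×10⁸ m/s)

From E = mc², we get m = E/c²
c² = (3×10⁸)² = 9×10¹⁶ m²/s²
m = 3.798×10¹⁷ / 9×10¹⁶ = 4.220 kg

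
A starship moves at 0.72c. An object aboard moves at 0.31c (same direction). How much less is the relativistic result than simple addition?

Classical: u' + v = 0.31 + 0.72 = 1.03c
Relativistic: u = (0.31 + 0.72)/(1 + 0.2232) = 1.03/1.2232 = 0.8421c
Difference: 1.03 - 0.8421 = 0.1879c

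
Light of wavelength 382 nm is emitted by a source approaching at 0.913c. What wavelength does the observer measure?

β = 0.913
Wavelength Doppler factor = √(0.087/1.913) = √(0.045478) = 0.213256
λ_obs = 382 × 0.213256 = 81.46 nm (blueshift)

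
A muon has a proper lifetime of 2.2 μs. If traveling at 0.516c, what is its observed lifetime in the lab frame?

Proper lifetime τ₀ = 2.2 μs
γ = 1/√(1 - 0.516²) = 1.1674
τ = γτ₀ = 1.1674 × 2.2 μs = 2.568 μs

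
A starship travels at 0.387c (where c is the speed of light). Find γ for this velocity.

v/c = 0.387, so (v/c)² = 0.149769
1 - (v/c)² = 0.850231
γ = 1/√(0.850231) = 1.085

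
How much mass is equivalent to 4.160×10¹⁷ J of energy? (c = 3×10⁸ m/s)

From E = mc², we get m = E/c²
c² = (3×10⁸)² = 9×10¹⁶ m²/s²
m = 4.160×10¹⁷ / 9×10¹⁶ = 4.622 kg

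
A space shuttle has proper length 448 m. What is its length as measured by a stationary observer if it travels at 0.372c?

Proper length L₀ = 448 m
γ = 1/√(1 - 0.372²) = 1.07732
L = L₀/γ = 448/1.07732 = 415.8 m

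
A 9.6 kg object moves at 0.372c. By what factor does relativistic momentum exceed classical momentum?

p_rel = γmv, p_class = mv
Ratio = γ = 1/√(1 - 0.372²) = 1.077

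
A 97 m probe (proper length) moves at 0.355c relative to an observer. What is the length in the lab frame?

Proper length L₀ = 97 m
γ = 1/√(1 - 0.355²) = 1.0697
L = L₀/γ = 97/1.0697 = 90.68 m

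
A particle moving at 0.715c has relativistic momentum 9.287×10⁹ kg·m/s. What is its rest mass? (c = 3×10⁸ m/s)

γ = 1/√(1 - 0.715²) = 1.4304
v = 0.715 × 3×10⁸ = 2.145×10⁸ m/s
m = p/(γv) = 9.287×10⁹/(1.4304 × 2.145×10⁸) = 30.27 kg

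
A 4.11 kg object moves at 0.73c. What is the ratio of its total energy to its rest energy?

E = γmc², E₀ = mc²
E/E₀ = γ = 1/√(1 - 0.73²) = 1.463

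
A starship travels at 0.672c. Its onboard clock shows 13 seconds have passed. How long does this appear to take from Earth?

Proper time Δt₀ = 13 seconds
γ = 1/√(1 - 0.672²) = 1.350
Δt = γΔt₀ = 1.350 × 13 = 17.55 seconds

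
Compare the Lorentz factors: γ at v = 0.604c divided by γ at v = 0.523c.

γ₁ = 1/√(1 - 0.604²) = 1.2547
γ₂ = 1/√(1 - 0.523²) = 1.1733
γ₁/γ₂ = 1.2547/1.1733 = 1.069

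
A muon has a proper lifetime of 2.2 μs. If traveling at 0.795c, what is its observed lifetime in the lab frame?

Proper lifetime τ₀ = 2.2 μs
γ = 1/√(1 - 0.795²) = 1.6485
τ = γτ₀ = 1.6485 × 2.2 μs = 3.627 μs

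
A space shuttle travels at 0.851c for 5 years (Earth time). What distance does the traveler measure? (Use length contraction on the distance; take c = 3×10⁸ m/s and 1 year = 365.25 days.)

Earth distance: d = v × t = 0.851c × 5 yr = 4.028×10¹⁶ m
γ = 1.904
d' = d/γ = 4.028×10¹⁶/1.904 = 2.116×10¹⁶ m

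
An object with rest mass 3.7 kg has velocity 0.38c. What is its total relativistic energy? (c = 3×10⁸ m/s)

γ = 1/√(1 - 0.38²) = 1.081
mc² = 3.7 × (3×10⁸)² = 3.330×10¹⁷ J
E = γmc² = 1.081 × 3.330×10¹⁷ = 3.600×10¹⁷ J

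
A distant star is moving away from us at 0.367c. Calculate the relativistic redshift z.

β = 0.367
(1+β)/(1-β) = 1.367/0.633 = 2.15956
√(2.15956) = 1.4695
z = 1.4695 - 1 = 0.4695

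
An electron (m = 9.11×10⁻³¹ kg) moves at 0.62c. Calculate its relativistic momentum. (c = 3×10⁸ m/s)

γ = 1/√(1 - 0.62²) = 1.275
v = 0.62 × 3×10⁸ = 1.860×10⁸ m/s
p = γmv = 1.275 × 9.11×10⁻³¹ × 1.860×10⁸ = 2.160×10⁻²² kg·m/s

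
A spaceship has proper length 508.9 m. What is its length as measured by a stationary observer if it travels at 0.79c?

Proper length L₀ = 508.9 m
γ = 1/√(1 - 0.79²) = 1.631
L = L₀/γ = 508.9/1.631 = 312.0 m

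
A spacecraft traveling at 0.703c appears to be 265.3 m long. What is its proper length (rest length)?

Contracted length L = 265.3 m
γ = 1/√(1 - 0.703²) = 1.406
L₀ = γL = 1.406 × 265.3 = 373.0 m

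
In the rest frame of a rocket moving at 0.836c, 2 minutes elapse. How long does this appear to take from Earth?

Proper time Δt₀ = 2 minutes
γ = 1/√(1 - 0.836²) = 1.8224
Δt = γΔt₀ = 1.8224 × 2 = 3.645 minutes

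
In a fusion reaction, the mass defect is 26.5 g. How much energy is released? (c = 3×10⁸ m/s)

Convert mass defect: Δm = 26.5 g = 0.0265 kg
E = Δm·c² = 0.0265 × (3×10⁸)²
= 0.0265 × 9×10¹⁶ = 2.385×10¹⁵ J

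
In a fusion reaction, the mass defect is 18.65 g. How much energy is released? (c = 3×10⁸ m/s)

Convert mass defect: Δm = 18.65 g = 0.01865 kg
E = Δm·c² = 0.01865 × (3×10⁸)²
= 0.01865 × 9×10¹⁶ = 1.679×10¹⁵ J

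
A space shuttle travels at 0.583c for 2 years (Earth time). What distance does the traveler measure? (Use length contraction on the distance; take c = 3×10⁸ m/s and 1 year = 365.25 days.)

Earth distance: d = v × t = 0.583c × 2 yr = 1.1039×10¹⁶ m
γ = 1.2308
d' = d/γ = 1.1039×10¹⁶/1.2308 = 8.969×10¹⁵ m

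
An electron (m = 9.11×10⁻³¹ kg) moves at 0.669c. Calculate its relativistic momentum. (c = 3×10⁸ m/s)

γ = 1/√(1 - 0.669²) = 1.3454
v = 0.669 × 3×10⁸ = 2.007×10⁸ m/s
p = γmv = 1.3454 × 9.11×10⁻³¹ × 2.007×10⁸ = 2.460×10⁻²² kg·m/s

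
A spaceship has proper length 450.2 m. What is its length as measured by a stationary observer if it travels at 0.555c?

Proper length L₀ = 450.2 m
γ = 1/√(1 - 0.555²) = 1.202
L = L₀/γ = 450.2/1.202 = 374.5 m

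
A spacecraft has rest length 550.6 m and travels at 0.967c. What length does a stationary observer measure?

Proper length L₀ = 550.6 m
γ = 1/√(1 - 0.967²) = 3.925
L = L₀/γ = 550.6/3.925 = 140.3 m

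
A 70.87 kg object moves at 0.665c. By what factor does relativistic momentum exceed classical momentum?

p_rel = γmv, p_class = mv
Ratio = γ = 1/√(1 - 0.665²) = 1.339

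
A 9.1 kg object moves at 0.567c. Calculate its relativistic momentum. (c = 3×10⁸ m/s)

γ = 1/√(1 - 0.567²) = 1.214
v = 0.567 × 3×10⁸ = 1.701×10⁸ m/s
p = γmv = 1.214 × 9.1 × 1.701×10⁸ = 1.879×10⁹ kg·m/s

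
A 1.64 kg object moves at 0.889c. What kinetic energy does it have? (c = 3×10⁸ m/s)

γ = 1/√(1 - 0.889²) = 2.1838
γ - 1 = 1.1838
KE = (γ-1)mc² = 1.1838 × 1.64 × (3×10⁸)² = 1.747×10¹⁷ J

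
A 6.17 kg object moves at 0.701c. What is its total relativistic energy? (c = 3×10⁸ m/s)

γ = 1/√(1 - 0.701²) = 1.4022
mc² = 6.17 × (3×10⁸)² = 5.553×10¹⁷ J
E = γmc² = 1.4022 × 5.553×10¹⁷ = 7.786×10¹⁷ J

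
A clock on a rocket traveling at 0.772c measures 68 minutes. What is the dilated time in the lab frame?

Proper time Δt₀ = 68 minutes
γ = 1/√(1 - 0.772²) = 1.573
Δt = γΔt₀ = 1.573 × 68 = 107.0 minutes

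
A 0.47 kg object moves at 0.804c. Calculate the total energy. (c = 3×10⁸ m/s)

γ = 1/√(1 - 0.804²) = 1.6817
mc² = 0.47 × (3×10⁸)² = 4.230×10¹⁶ J
E = γmc² = 1.6817 × 4.230×10¹⁶ = 7.114×10¹⁶ J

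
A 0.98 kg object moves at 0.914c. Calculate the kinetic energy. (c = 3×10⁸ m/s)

γ = 1/√(1 - 0.914²) = 2.465
γ - 1 = 1.465
KE = (γ-1)mc² = 1.465 × 0.98 × (3×10⁸)² = 1.292×10¹⁷ J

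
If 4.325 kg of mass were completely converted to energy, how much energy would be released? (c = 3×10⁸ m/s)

Using E = mc²:
c² = (3×10⁸)² = 9×10¹⁶ m²/s²
E = 4.325 × 9×10¹⁶ = 3.893×10¹⁷ J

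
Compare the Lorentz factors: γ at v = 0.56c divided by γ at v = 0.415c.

γ₁ = 1/√(1 - 0.56²) = 1.207
γ₂ = 1/√(1 - 0.415²) = 1.099
γ₁/γ₂ = 1.207/1.099 = 1.098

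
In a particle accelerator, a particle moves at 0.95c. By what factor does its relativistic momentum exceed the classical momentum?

p_rel = γmv, p_class = mv
Ratio = γ = 1/√(1 - 0.95²)
= 1/√(0.0975) = 3.203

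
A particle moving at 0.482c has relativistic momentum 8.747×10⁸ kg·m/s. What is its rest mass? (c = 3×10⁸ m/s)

γ = 1/√(1 - 0.482²) = 1.1413
v = 0.482 × 3×10⁸ = 1.446×10⁸ m/s
m = p/(γv) = 8.747×10⁸/(1.1413 × 1.446×10⁸) = 5.300 kg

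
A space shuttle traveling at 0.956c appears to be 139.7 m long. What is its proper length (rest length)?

Contracted length L = 139.7 m
γ = 1/√(1 - 0.956²) = 3.409
L₀ = γL = 3.409 × 139.7 = 476.2 m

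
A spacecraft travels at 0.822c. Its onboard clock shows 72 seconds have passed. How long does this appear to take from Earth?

Proper time Δt₀ = 72 seconds
γ = 1/√(1 - 0.822²) = 1.756
Δt = γΔt₀ = 1.756 × 72 = 126.4 seconds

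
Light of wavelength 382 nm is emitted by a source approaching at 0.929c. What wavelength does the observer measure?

β = 0.929
Wavelength Doppler factor = √(0.071/1.929) = √(0.036807) = 0.19185
λ_obs = 382 × 0.19185 = 73.29 nm (blueshift)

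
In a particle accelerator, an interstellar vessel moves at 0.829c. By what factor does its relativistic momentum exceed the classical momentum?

p_rel = γmv, p_class = mv
Ratio = γ = 1/√(1 - 0.829²)
= 1/√(0.312759) = 1.788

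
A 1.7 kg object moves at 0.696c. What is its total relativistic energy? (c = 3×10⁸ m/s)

γ = 1/√(1 - 0.696²) = 1.393
mc² = 1.7 × (3×10⁸)² = 1.530×10¹⁷ J
E = γmc² = 1.393 × 1.530×10¹⁷ = 2.131×10¹⁷ J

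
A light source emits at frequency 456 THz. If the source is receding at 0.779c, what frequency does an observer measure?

β = v/c = 0.779
(1-β)/(1+β) = 0.221/1.779 = 0.12423
Doppler factor = √(0.12423) = 0.3525
f_obs = 456 × 0.3525 = 160.7 THz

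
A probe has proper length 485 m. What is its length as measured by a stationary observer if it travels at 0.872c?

Proper length L₀ = 485 m
γ = 1/√(1 - 0.872²) = 2.043
L = L₀/γ = 485/2.043 = 237.4 m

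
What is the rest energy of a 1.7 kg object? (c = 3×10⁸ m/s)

c² = (3×10⁸)² = 9.000×10¹⁶ m²/s²
E₀ = mc² = 1.7 × 9.000×10¹⁶ = 1.530×10¹⁷ J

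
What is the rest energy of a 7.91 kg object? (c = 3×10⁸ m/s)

c² = (3×10⁸)² = 9.000×10¹⁶ m²/s²
E₀ = mc² = 7.91 × 9.000×10¹⁶ = 7.119×10¹⁷ J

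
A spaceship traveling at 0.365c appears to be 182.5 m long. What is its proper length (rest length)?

Contracted length L = 182.5 m
γ = 1/√(1 - 0.365²) = 1.074
L₀ = γL = 1.074 × 182.5 = 196.0 m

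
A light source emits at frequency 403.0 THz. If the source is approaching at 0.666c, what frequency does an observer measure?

β = v/c = 0.666
(1+β)/(1-β) = 1.666/0.334 = 4.988
Doppler factor = √(4.988) = 2.2334
f_obs = 403.0 × 2.2334 = 900.1 THz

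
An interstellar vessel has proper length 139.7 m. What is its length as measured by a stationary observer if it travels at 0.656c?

Proper length L₀ = 139.7 m
γ = 1/√(1 - 0.656²) = 1.325
L = L₀/γ = 139.7/1.325 = 105.4 m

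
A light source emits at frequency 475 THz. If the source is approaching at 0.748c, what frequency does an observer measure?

β = v/c = 0.748
(1+β)/(1-β) = 1.748/0.252 = 6.937
Doppler factor = √(6.937) = 2.634
f_obs = 475 × 2.634 = 1251 THz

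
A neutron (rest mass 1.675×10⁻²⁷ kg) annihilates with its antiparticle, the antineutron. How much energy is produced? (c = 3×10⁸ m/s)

Both particles have the same rest mass, so total mass = 2m
E = 2m·c² = 2 × 1.675×10⁻²⁷ × (3×10⁸)²
= 2 × 1.675×10⁻²⁷ × 9×10¹⁶
= 3.015×10⁻¹⁰ J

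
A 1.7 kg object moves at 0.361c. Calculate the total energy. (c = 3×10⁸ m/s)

γ = 1/√(1 - 0.361²) = 1.0723
mc² = 1.7 × (3×10⁸)² = 1.530×10¹⁷ J
E = γmc² = 1.0723 × 1.530×10¹⁷ = 1.641×10¹⁷ J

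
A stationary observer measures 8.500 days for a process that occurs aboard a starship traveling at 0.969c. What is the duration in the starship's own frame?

Dilated time Δt = 8.500 days
γ = 1/√(1 - 0.969²) = 4.048
Δt₀ = Δt/γ = 8.500/4.048 = 2.100 days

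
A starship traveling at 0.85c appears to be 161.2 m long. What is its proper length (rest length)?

Contracted length L = 161.2 m
γ = 1/√(1 - 0.85²) = 1.898
L₀ = γL = 1.898 × 161.2 = 306.0 m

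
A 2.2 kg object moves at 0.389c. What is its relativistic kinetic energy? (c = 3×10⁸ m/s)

γ = 1/√(1 - 0.389²) = 1.0855
γ - 1 = 0.08550
KE = (γ-1)mc² = 0.08550 × 2.2 × (3×10⁸)² = 1.693×10¹⁶ J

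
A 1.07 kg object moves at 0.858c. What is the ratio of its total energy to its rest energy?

E = γmc², E₀ = mc²
E/E₀ = γ = 1/√(1 - 0.858²) = 1.947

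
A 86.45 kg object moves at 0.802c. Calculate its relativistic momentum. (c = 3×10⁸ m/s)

γ = 1/√(1 - 0.802²) = 1.674
v = 0.802 × 3×10⁸ = 2.406×10⁸ m/s
p = γmv = 1.674 × 86.45 × 2.406×10⁸ = 3.482×10¹⁰ kg·m/s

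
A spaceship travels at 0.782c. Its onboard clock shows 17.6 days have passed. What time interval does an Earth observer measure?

Proper time Δt₀ = 17.6 days
γ = 1/√(1 - 0.782²) = 1.6044
Δt = γΔt₀ = 1.6044 × 17.6 = 28.24 days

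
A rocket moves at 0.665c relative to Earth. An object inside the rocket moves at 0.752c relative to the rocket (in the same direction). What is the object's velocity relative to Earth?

u = (u' + v)/(1 + u'v/c²)
Numerator: 0.752 + 0.665 = 1.417
Denominator: 1 + 0.50008 = 1.50008
u = 1.417/1.50008 = 0.9446c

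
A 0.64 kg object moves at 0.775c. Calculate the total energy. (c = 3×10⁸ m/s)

γ = 1/√(1 - 0.775²) = 1.582376
mc² = 0.64 × (3×10⁸)² = 5.760×10¹⁶ J
E = γmc² = 1.582376 × 5.760×10¹⁶ = 9.114×10¹⁶ J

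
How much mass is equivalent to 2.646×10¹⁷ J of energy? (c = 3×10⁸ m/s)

From E = mc², we get m = E/c²
c² = (3×10⁸)² = 9×10¹⁶ m²/s²
m = 2.646×10¹⁷ / 9×10¹⁶ = 2.940 kg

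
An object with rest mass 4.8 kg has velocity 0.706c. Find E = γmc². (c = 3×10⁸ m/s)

γ = 1/√(1 - 0.706²) = 1.412
mc² = 4.8 × (3×10⁸)² = 4.320×10¹⁷ J
E = γmc² = 1.412 × 4.320×10¹⁷ = 6.100×10¹⁷ J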